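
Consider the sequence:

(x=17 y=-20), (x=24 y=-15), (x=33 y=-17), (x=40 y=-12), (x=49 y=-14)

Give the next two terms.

(x=56 y=-9), (x=65 y=-11)

X — alternating steps +7, +9, +7, +9, …: 17, 24, 33, 40, 49 → 56 → 65.
Y: alternating steps +5, −2, +5, −2, …, so -20, -15, -17, -12, -14 → -9 → -11.
So the next two terms are (x=56 y=-9) and (x=65 y=-11).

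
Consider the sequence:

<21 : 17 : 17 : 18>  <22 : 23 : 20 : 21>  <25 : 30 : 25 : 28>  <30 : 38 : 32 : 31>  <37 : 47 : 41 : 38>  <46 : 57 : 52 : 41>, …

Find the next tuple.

First slot — differences are 1, 3, 5, … (increasing by 2 each time): 21, 22, 25, 30, 37, 46 → 57.
Second slot goes 17, 23, 30, 38, 47, 57 → 68 (differences are 6, 7, 8, … (increasing by 1 each time)).
Third slot: 17, 20, 25, 32, 41, 52 → 65 (differences are 3, 5, 7, … (increasing by 2 each time)).
Fourth slot: 18, 21, 28, 31, 38, 41 → 48 (alternating steps +3, +7, +3, +7, …).
So the next tuple is <57 : 68 : 65 : 48>.

<57 : 68 : 65 : 48>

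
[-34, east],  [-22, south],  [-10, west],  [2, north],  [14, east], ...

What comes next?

First slot: -34, -22, -10, 2, 14 → 26 (+12 each step).
Direction: east, south, west, north, east → south (repeats east → south → west → north).
Putting it together: [26, south].

[26, south]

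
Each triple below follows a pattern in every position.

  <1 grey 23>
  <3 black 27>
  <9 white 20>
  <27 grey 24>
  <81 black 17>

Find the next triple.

For the first slot, ×3 each step: 1, 3, 9, 27, 81 → 243.
Shade goes grey, black, white, grey, black → white (repeats grey → black → white).
Third slot — alternating steps +4, −7, +4, −7, …: 23, 27, 20, 24, 17 → 21.
Putting it together: <243 white 21>.

<243 white 21>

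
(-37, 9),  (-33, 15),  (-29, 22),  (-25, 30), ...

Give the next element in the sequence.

(-21, 39)

First slot: -37, -33, -29, -25 → -21 (+4 each step).
Second slot: differences are 6, 7, 8, … (increasing by 1 each time), so 9, 15, 22, 30 → 39.
Putting it together: (-21, 39).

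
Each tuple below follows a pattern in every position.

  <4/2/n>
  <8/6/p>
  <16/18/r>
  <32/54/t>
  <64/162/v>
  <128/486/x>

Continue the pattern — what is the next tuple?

<256/1458/z>

First coordinate: ×2 each step; 4, 8, 16, 32, 64, 128 → 256.
Second coordinate — ×3 each step: 2, 6, 18, 54, 162, 486 → 1458.
Letter: n, p, r, t, v, x → z (letters move forward 2 places in the alphabet).
Combining the parts gives <256/1458/z>.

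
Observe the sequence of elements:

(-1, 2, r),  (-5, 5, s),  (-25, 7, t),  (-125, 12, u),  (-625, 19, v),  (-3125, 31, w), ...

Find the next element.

First part goes -1, -5, -25, -125, -625, -3125 → -15625 (×5 each step).
Second part: 2, 5, 7, 12, 19, 31 → 50 (each term is the sum of the two before it).
For the letter, letters move forward 1 place in the alphabet: r, s, t, u, v, w → x.
Combining the parts gives (-15625, 50, x).

(-15625, 50, x)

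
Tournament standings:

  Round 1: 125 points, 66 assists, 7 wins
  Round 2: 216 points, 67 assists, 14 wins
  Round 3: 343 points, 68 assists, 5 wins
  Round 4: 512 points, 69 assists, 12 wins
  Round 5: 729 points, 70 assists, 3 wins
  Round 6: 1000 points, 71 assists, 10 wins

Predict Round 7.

1331 points, 72 assists, 1 wins

Points — perfect cubes: 5³, 6³, 7³, …: 125, 216, 343, 512, 729, 1000 → 1331.
For the assists, +1 each step: 66, 67, 68, 69, 70, 71 → 72.
Wins: alternating steps +7, −9, +7, −9, …, so 7, 14, 5, 12, 3, 10 → 1.
So the next row is 1331 points, 72 assists, 1 wins.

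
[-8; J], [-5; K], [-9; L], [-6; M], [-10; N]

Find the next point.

[-7; O]

First component: alternating steps +3, −4, +3, −4, …; -8, -5, -9, -6, -10 → -7.
Letter: J, K, L, M, N → O (letters move forward 1 place in the alphabet).
Combining the parts gives [-7; O].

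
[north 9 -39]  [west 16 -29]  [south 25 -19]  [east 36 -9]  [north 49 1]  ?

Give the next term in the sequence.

Direction: repeats north → west → south → east, so north, west, south, east, north → west.
For the second coordinate, perfect squares: 3², 4², 5², …: 9, 16, 25, 36, 49 → 64.
For the third coordinate, +10 each step: -39, -29, -19, -9, 1 → 11.
So the next term is [west 64 11].

[west 64 11]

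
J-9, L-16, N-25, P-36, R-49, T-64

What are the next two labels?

Letter goes J, L, N, P, R, T → V → X (letters move forward 2 places in the alphabet).
Second component goes 9, 16, 25, 36, 49, 64 → 81 → 100 (perfect squares: 3², 4², 5², …).
So the next two labels are V-81 and X-100.

V-81 then X-100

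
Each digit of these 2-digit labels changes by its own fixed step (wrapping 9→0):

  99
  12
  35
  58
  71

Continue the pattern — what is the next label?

94

First digit: +2 each step, mod 10; 9, 1, 3, 5, 7 → 9.
Second digit: +3 each step, mod 10; 9, 2, 5, 8, 1 → 4.
So the next label is 94.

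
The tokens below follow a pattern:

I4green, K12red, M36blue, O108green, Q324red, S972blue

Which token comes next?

Letter — letters move forward 2 places in the alphabet: I, K, M, O, Q, S → U.
Second component goes 4, 12, 36, 108, 324, 972 → 2916 (×3 each step).
For the colour, repeats green → red → blue: green, red, blue, green, red, blue → green.
So the next token is U2916green.

U2916green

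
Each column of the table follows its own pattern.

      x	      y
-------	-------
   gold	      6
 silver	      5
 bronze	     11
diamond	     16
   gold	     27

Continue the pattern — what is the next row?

Column x: repeats gold → silver → bronze → diamond; gold, silver, bronze, diamond, gold → silver.
Column y: each term is the sum of the two before it, so 6, 5, 11, 16, 27 → 43.
So the next row is silver  43.

silver  43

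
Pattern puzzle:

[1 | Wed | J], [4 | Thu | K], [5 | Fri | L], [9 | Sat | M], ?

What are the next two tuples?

First component: 1, 4, 5, 9 → 14 → 23 (each term is the sum of the two before it).
Day — runs through the weekdays Mon→Sun: Wed, Thu, Fri, Sat → Sun → Mon.
Letter: letters move forward 1 place in the alphabet, so J, K, L, M → N → O.
Putting the parts together: [14 | Sun | N] and then [23 | Mon | O].

[14 | Sun | N], [23 | Mon | O]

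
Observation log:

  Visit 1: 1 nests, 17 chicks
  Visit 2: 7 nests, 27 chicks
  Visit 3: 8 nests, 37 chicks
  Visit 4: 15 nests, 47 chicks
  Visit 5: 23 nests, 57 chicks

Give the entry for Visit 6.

For the nests, each term is the sum of the two before it: 1, 7, 8, 15, 23 → 38.
Chicks — +10 each step: 17, 27, 37, 47, 57 → 67.
Combining the parts gives 38 nests, 67 chicks.

38 nests, 67 chicks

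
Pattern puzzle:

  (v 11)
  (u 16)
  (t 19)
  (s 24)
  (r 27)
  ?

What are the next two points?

Letter: v, u, t, s, r → q → p (letters move back 1 place in the alphabet).
Second part: alternating steps +5, +3, +5, +3, …; 11, 16, 19, 24, 27 → 32 → 35.
So the next two points are (q 32) and (p 35).

(q 32), (p 35)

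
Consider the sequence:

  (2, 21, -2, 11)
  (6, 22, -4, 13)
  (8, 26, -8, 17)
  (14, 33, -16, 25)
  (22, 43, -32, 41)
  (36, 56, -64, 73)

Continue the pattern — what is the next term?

(58, 72, -128, 137)

First component — each term is the sum of the two before it: 2, 6, 8, 14, 22, 36 → 58.
Second component: differences are 1, 4, 7, … (increasing by 3 each time); 21, 22, 26, 33, 43, 56 → 72.
Third component goes -2, -4, -8, -16, -32, -64 → -128 (×2 each step).
Fourth component: together with the third component always sums to 9, so 11, 13, 17, 25, 41, 73 → 137.
So the next term is (58, 72, -128, 137).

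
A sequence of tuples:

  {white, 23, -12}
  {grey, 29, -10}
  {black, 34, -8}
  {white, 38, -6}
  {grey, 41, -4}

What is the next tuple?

{black, 43, -2}

Shade — repeats white → grey → black: white, grey, black, white, grey → black.
Second value: differences are 6, 5, 4, … (decreasing by 1 each time), so 23, 29, 34, 38, 41 → 43.
Third value goes -12, -10, -8, -6, -4 → -2 (+2 each step).
Combining the parts gives {black, 43, -2}.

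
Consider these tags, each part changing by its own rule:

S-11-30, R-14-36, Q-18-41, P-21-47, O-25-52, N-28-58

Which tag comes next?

M-32-63

Letter — letters move back 1 place in the alphabet: S, R, Q, P, O, N → M.
Second component: alternating steps +3, +4, +3, +4, …; 11, 14, 18, 21, 25, 28 → 32.
Third component goes 30, 36, 41, 47, 52, 58 → 63 (alternating steps +6, +5, +6, +5, …).
Putting it together: M-32-63.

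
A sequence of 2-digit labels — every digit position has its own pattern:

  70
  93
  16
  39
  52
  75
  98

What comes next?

11

For the first digit, +2 each step, mod 10: 7, 9, 1, 3, 5, 7, 9 → 1.
Second digit: +3 each step, mod 10, so 0, 3, 6, 9, 2, 5, 8 → 1.
Putting it together: 11.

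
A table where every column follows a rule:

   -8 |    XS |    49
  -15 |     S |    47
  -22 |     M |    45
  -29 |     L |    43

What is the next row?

-36  XL  41

For the first component, −7 each step: -8, -15, -22, -29 → -36.
Size — runs through clothing sizes XS→XL: XS, S, M, L → XL.
Third component: −2 each step; 49, 47, 45, 43 → 41.
Putting it together: -36  XL  41.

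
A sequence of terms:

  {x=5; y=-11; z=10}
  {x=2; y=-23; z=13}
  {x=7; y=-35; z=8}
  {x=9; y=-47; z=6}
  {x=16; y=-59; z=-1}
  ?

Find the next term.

{x=25; y=-71; z=-10}

X — each term is the sum of the two before it: 5, 2, 7, 9, 16 → 25.
Y: −12 each step; -11, -23, -35, -47, -59 → -71.
For the z, together with the x always sums to 15: 10, 13, 8, 6, -1 → -10.
Combining the parts gives {x=25; y=-71; z=-10}.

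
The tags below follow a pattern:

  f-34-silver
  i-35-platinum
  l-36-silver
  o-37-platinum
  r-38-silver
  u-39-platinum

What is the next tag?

Letter goes f, i, l, o, r, u → x (letters move forward 3 places in the alphabet).
Second component: +1 each step, so 34, 35, 36, 37, 38, 39 → 40.
Metal: silver, platinum, silver, platinum, silver, platinum → silver (alternates silver ↔ platinum).
Putting it together: x-40-silver.

x-40-silver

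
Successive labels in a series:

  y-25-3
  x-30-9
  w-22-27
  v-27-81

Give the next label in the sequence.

u-19-243

Letter goes y, x, w, v → u (letters move back 1 place in the alphabet).
Second component goes 25, 30, 22, 27 → 19 (alternating steps +5, −8, +5, −8, …).
Third component: ×3 each step; 3, 9, 27, 81 → 243.
Combining the parts gives u-19-243.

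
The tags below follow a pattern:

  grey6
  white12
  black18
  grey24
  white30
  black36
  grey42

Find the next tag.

white48

For the shade, repeats grey → white → black: grey, white, black, grey, white, black, grey → white.
For the second component, +6 each step: 6, 12, 18, 24, 30, 36, 42 → 48.
Putting it together: white48.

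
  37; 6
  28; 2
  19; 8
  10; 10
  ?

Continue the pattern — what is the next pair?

First value: −9 each step, so 37, 28, 19, 10 → 1.
For the second value, each term is the sum of the two before it: 6, 2, 8, 10 → 18.
So the next pair is 1; 18.

1; 18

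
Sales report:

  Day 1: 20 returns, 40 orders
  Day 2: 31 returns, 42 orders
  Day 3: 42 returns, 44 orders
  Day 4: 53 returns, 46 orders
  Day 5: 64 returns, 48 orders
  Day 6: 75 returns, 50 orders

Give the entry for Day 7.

Returns: +11 each step, so 20, 31, 42, 53, 64, 75 → 86.
Orders — +2 each step: 40, 42, 44, 46, 48, 50 → 52.
So the next record is 86 returns, 52 orders.

86 returns, 52 orders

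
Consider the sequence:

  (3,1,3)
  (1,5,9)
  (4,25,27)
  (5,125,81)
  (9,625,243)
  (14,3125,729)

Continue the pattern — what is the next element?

First component goes 3, 1, 4, 5, 9, 14 → 23 (each term is the sum of the two before it).
Second component goes 1, 5, 25, 125, 625, 3125 → 15625 (×5 each step).
Third component: 3, 9, 27, 81, 243, 729 → 2187 (×3 each step).
So the next element is (23,15625,2187).

(23,15625,2187)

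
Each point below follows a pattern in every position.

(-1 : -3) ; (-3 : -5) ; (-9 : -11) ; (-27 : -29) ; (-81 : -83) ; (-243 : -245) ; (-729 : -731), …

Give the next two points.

(-2187 : -2189), (-6561 : -6563)

First entry goes -1, -3, -9, -27, -81, -243, -729 → -2187 → -6561 (×3 each step).
For the second entry, always 2 less than the first entry: -3, -5, -11, -29, -83, -245, -731 → -2189 → -6563.
Putting the parts together: (-2187 : -2189) and then (-6561 : -6563).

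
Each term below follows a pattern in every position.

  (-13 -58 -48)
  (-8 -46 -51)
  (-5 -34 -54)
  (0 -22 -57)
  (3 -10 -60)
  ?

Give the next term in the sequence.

(8 2 -63)

First entry: alternating steps +5, +3, +5, +3, …, so -13, -8, -5, 0, 3 → 8.
Second entry: +12 each step; -58, -46, -34, -22, -10 → 2.
Third entry: −3 each step, so -48, -51, -54, -57, -60 → -63.
Putting it together: (8 2 -63).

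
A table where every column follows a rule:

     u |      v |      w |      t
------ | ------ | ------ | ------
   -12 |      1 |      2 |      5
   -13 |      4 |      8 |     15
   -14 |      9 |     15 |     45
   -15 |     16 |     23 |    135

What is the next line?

-16  25  32  405

Column u goes -12, -13, -14, -15 → -16 (−1 each step).
Column v: 1, 4, 9, 16 → 25 (perfect squares: 1², 2², 3², …).
Column w: differences are 6, 7, 8, … (increasing by 1 each time); 2, 8, 15, 23 → 32.
Column t: 5, 15, 45, 135 → 405 (×3 each step).
Putting it together: -16  25  32  405.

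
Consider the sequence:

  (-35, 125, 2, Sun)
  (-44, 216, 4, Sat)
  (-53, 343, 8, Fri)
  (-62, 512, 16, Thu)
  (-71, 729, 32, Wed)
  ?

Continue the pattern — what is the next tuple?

First slot goes -35, -44, -53, -62, -71 → -80 (−9 each step).
Second slot: 125, 216, 343, 512, 729 → 1000 (perfect cubes: 5³, 6³, 7³, …).
Third slot goes 2, 4, 8, 16, 32 → 64 (×2 each step).
For the day, runs backward through the weekdays Mon→Sun: Sun, Sat, Fri, Thu, Wed → Tue.
Combining the parts gives (-80, 1000, 64, Tue).

(-80, 1000, 64, Tue)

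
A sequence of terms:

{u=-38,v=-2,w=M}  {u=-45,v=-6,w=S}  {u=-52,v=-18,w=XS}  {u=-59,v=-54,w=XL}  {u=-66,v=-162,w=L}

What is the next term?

{u=-73,v=-486,w=M}

U: −7 each step, so -38, -45, -52, -59, -66 → -73.
V: -2, -6, -18, -54, -162 → -486 (×3 each step).
For the w, runs backward through clothing sizes XS→XL: M, S, XS, XL, L → M.
Putting it together: {u=-73,v=-486,w=M}.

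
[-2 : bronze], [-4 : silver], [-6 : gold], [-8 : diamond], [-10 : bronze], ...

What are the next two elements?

First part: −2 each step; -2, -4, -6, -8, -10 → -12 → -14.
Rank goes bronze, silver, gold, diamond, bronze → silver → gold (repeats bronze → silver → gold → diamond).
Putting the parts together: [-12 : silver] and then [-14 : gold].

[-12 : silver], [-14 : gold]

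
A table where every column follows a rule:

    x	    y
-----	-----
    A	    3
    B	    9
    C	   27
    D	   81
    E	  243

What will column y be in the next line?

729

For the column x, letters move forward 1 place in the alphabet: A, B, C, D, E → F.
Column y: ×3 each step; 3, 9, 27, 81, 243 → 729.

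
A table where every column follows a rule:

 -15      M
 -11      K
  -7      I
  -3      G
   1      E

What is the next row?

First component — +4 each step: -15, -11, -7, -3, 1 → 5.
Letter goes M, K, I, G, E → C (letters move back 2 places in the alphabet).
So the next row is 5  C.

5  C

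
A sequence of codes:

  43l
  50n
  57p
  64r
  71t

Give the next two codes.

First component: +7 each step, so 43, 50, 57, 64, 71 → 78 → 85.
For the letter, letters move forward 2 places in the alphabet: l, n, p, r, t → v → x.
So the next two codes are 78v and 85x.

78v then 85x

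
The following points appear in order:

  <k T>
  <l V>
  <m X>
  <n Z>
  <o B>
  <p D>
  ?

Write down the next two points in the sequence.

First letter: letters move forward 1 place in the alphabet; k, l, m, n, o, p → q → r.
Second letter goes T, V, X, Z, B, D → F → H (letters move forward 2 places in the alphabet, wrapping Z→A).
Putting the parts together: <q F> and then <r H>.

<q F>, <r H>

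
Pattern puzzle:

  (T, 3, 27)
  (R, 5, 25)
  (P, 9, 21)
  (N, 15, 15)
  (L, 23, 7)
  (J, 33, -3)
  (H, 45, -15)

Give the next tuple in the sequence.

For the letter, letters move back 2 places in the alphabet: T, R, P, N, L, J, H → F.
For the second slot, differences are 2, 4, 6, … (increasing by 2 each time): 3, 5, 9, 15, 23, 33, 45 → 59.
Third slot: together with the second slot always sums to 30; 27, 25, 21, 15, 7, -3, -15 → -29.
Putting it together: (F, 59, -29).

(F, 59, -29)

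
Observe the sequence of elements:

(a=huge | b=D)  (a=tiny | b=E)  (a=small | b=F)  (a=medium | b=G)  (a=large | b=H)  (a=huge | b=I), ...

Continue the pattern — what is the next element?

For the a, repeats huge → tiny → small → medium → large: huge, tiny, small, medium, large, huge → tiny.
B: letters move forward 1 place in the alphabet; D, E, F, G, H, I → J.
So the next element is (a=tiny | b=J).

(a=tiny | b=J)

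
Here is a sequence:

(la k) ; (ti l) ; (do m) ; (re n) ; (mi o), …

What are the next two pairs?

Note — runs through the solfège scale do→ti: la, ti, do, re, mi → fa → sol.
Letter: letters move forward 1 place in the alphabet, so k, l, m, n, o → p → q.
Putting the parts together: (fa p) and then (sol q).

(fa p), (sol q)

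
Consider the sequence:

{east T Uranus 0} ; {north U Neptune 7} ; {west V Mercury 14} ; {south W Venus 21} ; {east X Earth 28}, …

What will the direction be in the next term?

Direction: east, north, west, south, east → north (repeats east → north → west → south).
Letter: letters move forward 1 place in the alphabet, so T, U, V, W, X → Y.
For the planet, runs through the planets Mercury→Neptune: Uranus, Neptune, Mercury, Venus, Earth → Mars.
Fourth coordinate: +7 each step, so 0, 7, 14, 21, 28 → 35.

north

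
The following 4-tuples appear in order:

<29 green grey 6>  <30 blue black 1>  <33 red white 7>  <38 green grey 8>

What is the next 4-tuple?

First coordinate goes 29, 30, 33, 38 → 45 (differences are 1, 3, 5, … (increasing by 2 each time)).
Colour — repeats green → blue → red: green, blue, red, green → blue.
Shade: repeats grey → black → white; grey, black, white, grey → black.
Fourth coordinate: 6, 1, 7, 8 → 15 (each term is the sum of the two before it).
So the next 4-tuple is <45 blue black 15>.

<45 blue black 15>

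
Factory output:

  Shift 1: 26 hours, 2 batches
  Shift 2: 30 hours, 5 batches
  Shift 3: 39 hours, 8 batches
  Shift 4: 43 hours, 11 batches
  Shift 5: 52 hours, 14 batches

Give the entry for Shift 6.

56 hours, 17 batches

For the hours, alternating steps +4, +9, +4, +9, …: 26, 30, 39, 43, 52 → 56.
Batches: 2, 5, 8, 11, 14 → 17 (+3 each step).
Combining the parts gives 56 hours, 17 batches.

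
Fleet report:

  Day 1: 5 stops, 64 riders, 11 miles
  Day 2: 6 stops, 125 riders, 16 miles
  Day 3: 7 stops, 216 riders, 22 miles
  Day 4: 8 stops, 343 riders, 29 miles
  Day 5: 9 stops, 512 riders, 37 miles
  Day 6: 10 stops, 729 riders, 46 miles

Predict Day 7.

11 stops, 1000 riders, 56 miles

Stops: 5, 6, 7, 8, 9, 10 → 11 (+1 each step).
Riders: perfect cubes: 4³, 5³, 6³, …; 64, 125, 216, 343, 512, 729 → 1000.
Miles: 11, 16, 22, 29, 37, 46 → 56 (differences are 5, 6, 7, … (increasing by 1 each time)).
Putting it together: 11 stops, 1000 riders, 56 miles.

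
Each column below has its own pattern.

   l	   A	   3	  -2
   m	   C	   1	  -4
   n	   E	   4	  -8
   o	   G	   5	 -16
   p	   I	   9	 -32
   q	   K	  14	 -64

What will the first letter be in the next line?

For the first letter, letters move forward 1 place in the alphabet: l, m, n, o, p, q → r.

r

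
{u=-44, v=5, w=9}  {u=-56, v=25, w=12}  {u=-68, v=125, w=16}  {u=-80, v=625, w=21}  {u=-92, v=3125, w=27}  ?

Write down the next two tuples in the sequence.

U: −12 each step; -44, -56, -68, -80, -92 → -104 → -116.
For the v, ×5 each step: 5, 25, 125, 625, 3125 → 15625 → 78125.
W — differences are 3, 4, 5, … (increasing by 1 each time): 9, 12, 16, 21, 27 → 34 → 42.
Putting the parts together: {u=-104, v=15625, w=34} and then {u=-116, v=78125, w=42}.

{u=-104, v=15625, w=34}, {u=-116, v=78125, w=42}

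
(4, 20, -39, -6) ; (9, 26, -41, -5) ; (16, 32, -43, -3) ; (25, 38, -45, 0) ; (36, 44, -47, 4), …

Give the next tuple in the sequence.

For the first coordinate, perfect squares: 2², 3², 4², …: 4, 9, 16, 25, 36 → 49.
Second coordinate — +6 each step: 20, 26, 32, 38, 44 → 50.
Third coordinate goes -39, -41, -43, -45, -47 → -49 (−2 each step).
Fourth coordinate: differences are 1, 2, 3, … (increasing by 1 each time), so -6, -5, -3, 0, 4 → 9.
Combining the parts gives (49, 50, -49, 9).

(49, 50, -49, 9)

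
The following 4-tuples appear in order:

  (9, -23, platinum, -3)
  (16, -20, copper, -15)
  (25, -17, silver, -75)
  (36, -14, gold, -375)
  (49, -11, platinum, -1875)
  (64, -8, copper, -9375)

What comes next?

(81, -5, silver, -46875)

First entry goes 9, 16, 25, 36, 49, 64 → 81 (perfect squares: 3², 4², 5², …).
Second entry — +3 each step: -23, -20, -17, -14, -11, -8 → -5.
Metal: platinum, copper, silver, gold, platinum, copper → silver (repeats platinum → copper → silver → gold).
Fourth entry: -3, -15, -75, -375, -1875, -9375 → -46875 (×5 each step).
So the next 4-tuple is (81, -5, silver, -46875).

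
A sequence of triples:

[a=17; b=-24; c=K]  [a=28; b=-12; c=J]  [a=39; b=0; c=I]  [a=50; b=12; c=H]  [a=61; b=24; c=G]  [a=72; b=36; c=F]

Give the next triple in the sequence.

[a=83; b=48; c=E]

A goes 17, 28, 39, 50, 61, 72 → 83 (+11 each step).
B: +12 each step; -24, -12, 0, 12, 24, 36 → 48.
C — letters move back 1 place in the alphabet: K, J, I, H, G, F → E.
Putting it together: [a=83; b=48; c=E].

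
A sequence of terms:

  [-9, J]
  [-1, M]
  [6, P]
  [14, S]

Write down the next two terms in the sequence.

First part: -9, -1, 6, 14 → 21 → 29 (alternating steps +8, +7, +8, +7, …).
Letter goes J, M, P, S → V → Y (letters move forward 3 places in the alphabet).
Putting the parts together: [21, V] and then [29, Y].

[21, V], [29, Y]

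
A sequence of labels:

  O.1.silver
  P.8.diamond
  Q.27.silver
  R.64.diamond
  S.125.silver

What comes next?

Letter — letters move forward 1 place in the alphabet: O, P, Q, R, S → T.
For the second component, perfect cubes: 1³, 2³, 3³, …: 1, 8, 27, 64, 125 → 216.
Rank: alternates silver ↔ diamond; silver, diamond, silver, diamond, silver → diamond.
Combining the parts gives T.216.diamond.

T.216.diamond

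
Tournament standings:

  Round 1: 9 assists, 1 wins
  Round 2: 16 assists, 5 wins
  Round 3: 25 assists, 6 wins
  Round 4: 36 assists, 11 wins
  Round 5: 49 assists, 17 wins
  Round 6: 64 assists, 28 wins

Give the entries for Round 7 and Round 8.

Assists goes 9, 16, 25, 36, 49, 64 → 81 → 100 (perfect squares: 3², 4², 5², …).
Wins: each term is the sum of the two before it, so 1, 5, 6, 11, 17, 28 → 45 → 73.
So the next two lines are 81 assists, 45 wins and 100 assists, 73 wins.

81 assists, 45 wins; 100 assists, 73 wins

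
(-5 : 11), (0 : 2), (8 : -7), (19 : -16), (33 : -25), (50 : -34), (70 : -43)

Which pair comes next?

For the first slot, differences are 5, 8, 11, … (increasing by 3 each time): -5, 0, 8, 19, 33, 50, 70 → 93.
Second slot — −9 each step: 11, 2, -7, -16, -25, -34, -43 → -52.
So the next pair is (93 : -52).

(93 : -52)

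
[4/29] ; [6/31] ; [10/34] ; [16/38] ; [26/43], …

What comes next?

[42/49]

First part: 4, 6, 10, 16, 26 → 42 (each term is the sum of the two before it).
Second part: 29, 31, 34, 38, 43 → 49 (differences are 2, 3, 4, … (increasing by 1 each time)).
Putting it together: [42/49].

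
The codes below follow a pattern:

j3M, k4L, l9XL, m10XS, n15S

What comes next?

o16M

Letter: j, k, l, m, n → o (letters move forward 1 place in the alphabet).
Second component: alternating steps +1, +5, +1, +5, …, so 3, 4, 9, 10, 15 → 16.
Size — runs through clothing sizes XS→XL: M, L, XL, XS, S → M.
Putting it together: o16M.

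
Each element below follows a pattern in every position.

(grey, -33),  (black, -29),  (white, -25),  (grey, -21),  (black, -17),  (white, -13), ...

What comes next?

(grey, -9)

Shade: repeats grey → black → white; grey, black, white, grey, black, white → grey.
Second part: +4 each step, so -33, -29, -25, -21, -17, -13 → -9.
So the next element is (grey, -9).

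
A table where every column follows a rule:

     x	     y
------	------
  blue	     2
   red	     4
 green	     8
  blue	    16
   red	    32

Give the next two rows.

green  64; blue  128

Column x: blue, red, green, blue, red → green → blue (repeats blue → red → green).
For the column y, ×2 each step: 2, 4, 8, 16, 32 → 64 → 128.
So the next two rows are green  64 and blue  128.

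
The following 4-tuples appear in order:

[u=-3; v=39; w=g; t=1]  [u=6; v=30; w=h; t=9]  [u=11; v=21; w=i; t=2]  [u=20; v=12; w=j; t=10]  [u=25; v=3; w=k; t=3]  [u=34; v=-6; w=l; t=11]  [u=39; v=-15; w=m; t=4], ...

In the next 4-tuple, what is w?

n

U: -3, 6, 11, 20, 25, 34, 39 → 48 (alternating steps +9, +5, +9, +5, …).
V: 39, 30, 21, 12, 3, -6, -15 → -24 (−9 each step).
W — letters move forward 1 place in the alphabet: g, h, i, j, k, l, m → n.
For the t, alternating steps +8, −7, +8, −7, …: 1, 9, 2, 10, 3, 11, 4 → 12.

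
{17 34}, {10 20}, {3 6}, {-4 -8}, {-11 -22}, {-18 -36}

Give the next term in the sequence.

{-25 -50}

First part: 17, 10, 3, -4, -11, -18 → -25 (−7 each step).
For the second part, always 2 × the first part: 34, 20, 6, -8, -22, -36 → -50.
Combining the parts gives {-25 -50}.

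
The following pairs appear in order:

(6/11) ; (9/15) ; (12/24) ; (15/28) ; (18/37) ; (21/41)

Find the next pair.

First part: +3 each step, so 6, 9, 12, 15, 18, 21 → 24.
Second part: alternating steps +4, +9, +4, +9, …, so 11, 15, 24, 28, 37, 41 → 50.
Putting it together: (24/50).

(24/50)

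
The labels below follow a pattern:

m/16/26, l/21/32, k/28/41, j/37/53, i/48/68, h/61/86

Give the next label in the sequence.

g/76/107

Letter — letters move back 1 place in the alphabet: m, l, k, j, i, h → g.
Second component: 16, 21, 28, 37, 48, 61 → 76 (differences are 5, 7, 9, … (increasing by 2 each time)).
For the third component, differences are 6, 9, 12, … (increasing by 3 each time): 26, 32, 41, 53, 68, 86 → 107.
Combining the parts gives g/76/107.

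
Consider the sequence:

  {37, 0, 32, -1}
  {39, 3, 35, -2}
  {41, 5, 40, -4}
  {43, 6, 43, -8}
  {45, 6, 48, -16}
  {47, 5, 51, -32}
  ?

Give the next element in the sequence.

{49, 3, 56, -64}

First coordinate goes 37, 39, 41, 43, 45, 47 → 49 (+2 each step).
For the second coordinate, differences are 3, 2, 1, … (decreasing by 1 each time): 0, 3, 5, 6, 6, 5 → 3.
For the third coordinate, alternating steps +3, +5, +3, +5, …: 32, 35, 40, 43, 48, 51 → 56.
Fourth coordinate: -1, -2, -4, -8, -16, -32 → -64 (×2 each step).
So the next element is {49, 3, 56, -64}.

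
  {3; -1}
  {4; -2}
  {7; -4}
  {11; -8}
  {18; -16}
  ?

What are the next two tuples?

For the first entry, each term is the sum of the two before it: 3, 4, 7, 11, 18 → 29 → 47.
Second entry — ×2 each step: -1, -2, -4, -8, -16 → -32 → -64.
So the next two tuples are {29; -32} and {47; -64}.

{29; -32}, {47; -64}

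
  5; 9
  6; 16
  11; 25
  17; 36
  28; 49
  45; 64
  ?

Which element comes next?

73; 81

For the first entry, each term is the sum of the two before it: 5, 6, 11, 17, 28, 45 → 73.
Second entry: perfect squares: 3², 4², 5², …, so 9, 16, 25, 36, 49, 64 → 81.
So the next element is 73; 81.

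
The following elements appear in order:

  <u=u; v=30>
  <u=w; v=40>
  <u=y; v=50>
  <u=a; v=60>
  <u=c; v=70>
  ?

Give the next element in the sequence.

<u=e; v=80>

U: letters move forward 2 places in the alphabet, wrapping Z→A; u, w, y, a, c → e.
V — +10 each step: 30, 40, 50, 60, 70 → 80.
Combining the parts gives <u=e; v=80>.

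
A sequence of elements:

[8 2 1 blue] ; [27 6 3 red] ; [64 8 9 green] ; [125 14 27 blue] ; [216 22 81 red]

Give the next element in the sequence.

[343 36 243 green]

For the first part, perfect cubes: 2³, 3³, 4³, …: 8, 27, 64, 125, 216 → 343.
Second part goes 2, 6, 8, 14, 22 → 36 (each term is the sum of the two before it).
Third part: ×3 each step; 1, 3, 9, 27, 81 → 243.
Colour goes blue, red, green, blue, red → green (repeats blue → red → green).
So the next element is [343 36 243 green].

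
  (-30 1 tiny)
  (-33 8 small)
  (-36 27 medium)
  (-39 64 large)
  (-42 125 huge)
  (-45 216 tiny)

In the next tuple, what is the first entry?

First entry: −3 each step; -30, -33, -36, -39, -42, -45 → -48.
Second entry: perfect cubes: 1³, 2³, 3³, …; 1, 8, 27, 64, 125, 216 → 343.
Size — repeats tiny → small → medium → large → huge: tiny, small, medium, large, huge, tiny → small.

-48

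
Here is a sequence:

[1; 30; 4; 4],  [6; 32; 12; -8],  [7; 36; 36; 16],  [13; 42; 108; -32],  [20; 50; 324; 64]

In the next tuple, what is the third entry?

Third entry: 4, 12, 36, 108, 324 → 972 (×3 each step).

972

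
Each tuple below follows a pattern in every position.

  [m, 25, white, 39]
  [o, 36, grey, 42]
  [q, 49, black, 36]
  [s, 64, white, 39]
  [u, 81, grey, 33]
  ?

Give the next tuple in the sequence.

[w, 100, black, 36]

Letter: letters move forward 2 places in the alphabet, so m, o, q, s, u → w.
Second part: perfect squares: 5², 6², 7², …; 25, 36, 49, 64, 81 → 100.
Shade — repeats white → grey → black: white, grey, black, white, grey → black.
Fourth part: alternating steps +3, −6, +3, −6, …; 39, 42, 36, 39, 33 → 36.
Combining the parts gives [w, 100, black, 36].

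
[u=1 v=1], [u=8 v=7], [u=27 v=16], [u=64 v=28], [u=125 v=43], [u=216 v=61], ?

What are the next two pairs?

U: perfect cubes: 1³, 2³, 3³, …; 1, 8, 27, 64, 125, 216 → 343 → 512.
V: differences are 6, 9, 12, … (increasing by 3 each time), so 1, 7, 16, 28, 43, 61 → 82 → 106.
So the next two pairs are [u=343 v=82] and [u=512 v=106].

[u=343 v=82], [u=512 v=106]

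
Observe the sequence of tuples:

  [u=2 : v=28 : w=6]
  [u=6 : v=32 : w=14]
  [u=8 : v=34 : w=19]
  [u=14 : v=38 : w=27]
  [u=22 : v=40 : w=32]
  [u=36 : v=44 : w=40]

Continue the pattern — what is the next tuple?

[u=58 : v=46 : w=45]

U goes 2, 6, 8, 14, 22, 36 → 58 (each term is the sum of the two before it).
V: 28, 32, 34, 38, 40, 44 → 46 (alternating steps +4, +2, +4, +2, …).
For the w, alternating steps +8, +5, +8, +5, …: 6, 14, 19, 27, 32, 40 → 45.
So the next tuple is [u=58 : v=46 : w=45].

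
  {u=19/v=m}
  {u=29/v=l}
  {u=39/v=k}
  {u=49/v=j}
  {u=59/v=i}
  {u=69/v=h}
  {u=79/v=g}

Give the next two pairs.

For the u, +10 each step: 19, 29, 39, 49, 59, 69, 79 → 89 → 99.
V: letters move back 1 place in the alphabet; m, l, k, j, i, h, g → f → e.
So the next two pairs are {u=89/v=f} and {u=99/v=e}.

{u=89/v=f}, {u=99/v=e}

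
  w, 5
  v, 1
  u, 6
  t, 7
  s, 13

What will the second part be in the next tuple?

For the letter, letters move back 1 place in the alphabet: w, v, u, t, s → r.
Second part: each term is the sum of the two before it, so 5, 1, 6, 7, 13 → 20.

20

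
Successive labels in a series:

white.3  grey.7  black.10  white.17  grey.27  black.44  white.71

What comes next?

Shade: repeats white → grey → black, so white, grey, black, white, grey, black, white → grey.
For the second component, each term is the sum of the two before it: 3, 7, 10, 17, 27, 44, 71 → 115.
Putting it together: grey.115.

grey.115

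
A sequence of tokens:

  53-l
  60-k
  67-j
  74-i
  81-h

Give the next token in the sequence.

88-g

First component — +7 each step: 53, 60, 67, 74, 81 → 88.
Letter: l, k, j, i, h → g (letters move back 1 place in the alphabet).
Combining the parts gives 88-g.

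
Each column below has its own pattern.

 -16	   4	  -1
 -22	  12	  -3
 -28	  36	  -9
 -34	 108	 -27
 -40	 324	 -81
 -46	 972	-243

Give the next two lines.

First component goes -16, -22, -28, -34, -40, -46 → -52 → -58 (−6 each step).
Second component: ×3 each step; 4, 12, 36, 108, 324, 972 → 2916 → 8748.
Third component: ×3 each step, so -1, -3, -9, -27, -81, -243 → -729 → -2187.
So the next two lines are -52  2916  -729 and -58  8748  -2187.

-52  2916  -729; -58  8748  -2187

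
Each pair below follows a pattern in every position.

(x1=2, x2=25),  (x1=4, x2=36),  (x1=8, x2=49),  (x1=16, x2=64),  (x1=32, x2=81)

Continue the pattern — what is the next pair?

X1 goes 2, 4, 8, 16, 32 → 64 (×2 each step).
X2: perfect squares: 5², 6², 7², …, so 25, 36, 49, 64, 81 → 100.
Putting it together: (x1=64, x2=100).

(x1=64, x2=100)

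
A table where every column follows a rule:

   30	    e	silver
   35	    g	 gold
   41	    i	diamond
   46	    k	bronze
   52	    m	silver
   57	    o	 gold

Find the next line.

First component: alternating steps +5, +6, +5, +6, …, so 30, 35, 41, 46, 52, 57 → 63.
Letter goes e, g, i, k, m, o → q (letters move forward 2 places in the alphabet).
Rank: silver, gold, diamond, bronze, silver, gold → diamond (repeats silver → gold → diamond → bronze).
So the next line is 63  q  diamond.

63  q  diamond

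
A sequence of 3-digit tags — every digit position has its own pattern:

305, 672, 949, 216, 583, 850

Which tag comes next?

First digit: +3 each step, mod 10, so 3, 6, 9, 2, 5, 8 → 1.
Second digit: 0, 7, 4, 1, 8, 5 → 2 (−3 each step, mod 10).
For the third digit, −3 each step, mod 10: 5, 2, 9, 6, 3, 0 → 7.
Combining the parts gives 127.

127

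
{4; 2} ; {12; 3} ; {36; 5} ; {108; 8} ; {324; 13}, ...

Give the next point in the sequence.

First entry — ×3 each step: 4, 12, 36, 108, 324 → 972.
Second entry: each term is the sum of the two before it; 2, 3, 5, 8, 13 → 21.
Combining the parts gives {972; 21}.

{972; 21}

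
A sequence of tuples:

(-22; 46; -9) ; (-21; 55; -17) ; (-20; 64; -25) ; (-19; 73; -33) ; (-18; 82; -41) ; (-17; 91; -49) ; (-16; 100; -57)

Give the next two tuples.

(-15; 109; -65), (-14; 118; -73)

For the first entry, +1 each step: -22, -21, -20, -19, -18, -17, -16 → -15 → -14.
For the second entry, +9 each step: 46, 55, 64, 73, 82, 91, 100 → 109 → 118.
Third entry: −8 each step; -9, -17, -25, -33, -41, -49, -57 → -65 → -73.
So the next two tuples are (-15; 109; -65) and (-14; 118; -73).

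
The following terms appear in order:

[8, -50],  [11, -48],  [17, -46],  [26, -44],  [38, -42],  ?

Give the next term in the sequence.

[53, -40]

First entry — differences are 3, 6, 9, … (increasing by 3 each time): 8, 11, 17, 26, 38 → 53.
Second entry: +2 each step, so -50, -48, -46, -44, -42 → -40.
Putting it together: [53, -40].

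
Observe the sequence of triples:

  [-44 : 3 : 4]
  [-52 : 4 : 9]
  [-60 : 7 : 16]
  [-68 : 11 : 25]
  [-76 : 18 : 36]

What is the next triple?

First coordinate goes -44, -52, -60, -68, -76 → -84 (−8 each step).
Second coordinate: each term is the sum of the two before it; 3, 4, 7, 11, 18 → 29.
Third coordinate — perfect squares: 2², 3², 4², …: 4, 9, 16, 25, 36 → 49.
So the next triple is [-84 : 29 : 49].

[-84 : 29 : 49]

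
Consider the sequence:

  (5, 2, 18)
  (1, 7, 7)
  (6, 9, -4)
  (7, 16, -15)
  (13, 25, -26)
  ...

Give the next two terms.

First slot goes 5, 1, 6, 7, 13 → 20 → 33 (each term is the sum of the two before it).
Second slot: each term is the sum of the two before it; 2, 7, 9, 16, 25 → 41 → 66.
Third slot goes 18, 7, -4, -15, -26 → -37 → -48 (−11 each step).
So the next two terms are (20, 41, -37) and (33, 66, -48).

(20, 41, -37), (33, 66, -48)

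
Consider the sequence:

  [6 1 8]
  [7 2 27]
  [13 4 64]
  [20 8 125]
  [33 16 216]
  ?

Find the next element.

[53 32 343]

First coordinate: each term is the sum of the two before it; 6, 7, 13, 20, 33 → 53.
Second coordinate goes 1, 2, 4, 8, 16 → 32 (×2 each step).
Third coordinate: perfect cubes: 2³, 3³, 4³, …; 8, 27, 64, 125, 216 → 343.
So the next element is [53 32 343].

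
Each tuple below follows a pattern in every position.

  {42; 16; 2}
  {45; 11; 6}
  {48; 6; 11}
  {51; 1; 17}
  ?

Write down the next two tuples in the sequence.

{54; -4; 24}, {57; -9; 32}

For the first coordinate, +3 each step: 42, 45, 48, 51 → 54 → 57.
Second coordinate goes 16, 11, 6, 1 → -4 → -9 (−5 each step).
Third coordinate — differences are 4, 5, 6, … (increasing by 1 each time): 2, 6, 11, 17 → 24 → 32.
Putting the parts together: {54; -4; 24} and then {57; -9; 32}.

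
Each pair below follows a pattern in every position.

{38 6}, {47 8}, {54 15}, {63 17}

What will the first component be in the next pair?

70

First component: alternating steps +9, +7, +9, +7, …; 38, 47, 54, 63 → 70.
Second component: alternating steps +2, +7, +2, +7, …; 6, 8, 15, 17 → 24.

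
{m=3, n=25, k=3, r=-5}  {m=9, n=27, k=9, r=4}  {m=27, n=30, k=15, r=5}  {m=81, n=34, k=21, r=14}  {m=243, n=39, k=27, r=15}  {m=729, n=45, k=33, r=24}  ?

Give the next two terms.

M: 3, 9, 27, 81, 243, 729 → 2187 → 6561 (×3 each step).
N: differences are 2, 3, 4, … (increasing by 1 each time); 25, 27, 30, 34, 39, 45 → 52 → 60.
K: +6 each step, so 3, 9, 15, 21, 27, 33 → 39 → 45.
For the r, alternating steps +9, +1, +9, +1, …: -5, 4, 5, 14, 15, 24 → 25 → 34.
Putting the parts together: {m=2187, n=52, k=39, r=25} and then {m=6561, n=60, k=45, r=34}.

{m=2187, n=52, k=39, r=25}, {m=6561, n=60, k=45, r=34}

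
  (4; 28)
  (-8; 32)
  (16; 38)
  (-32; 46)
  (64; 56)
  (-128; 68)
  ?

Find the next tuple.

First coordinate goes 4, -8, 16, -32, 64, -128 → 256 (×(-2) each step).
Second coordinate goes 28, 32, 38, 46, 56, 68 → 82 (differences are 4, 6, 8, … (increasing by 2 each time)).
Putting it together: (256; 82).

(256; 82)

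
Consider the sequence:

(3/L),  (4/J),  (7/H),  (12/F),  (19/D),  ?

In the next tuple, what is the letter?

B

Letter: letters move back 2 places in the alphabet; L, J, H, F, D → B.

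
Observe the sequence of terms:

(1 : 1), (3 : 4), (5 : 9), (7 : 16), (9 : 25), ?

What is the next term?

First slot — +2 each step: 1, 3, 5, 7, 9 → 11.
For the second slot, perfect squares: 1², 2², 3², …: 1, 4, 9, 16, 25 → 36.
Putting it together: (11 : 36).

(11 : 36)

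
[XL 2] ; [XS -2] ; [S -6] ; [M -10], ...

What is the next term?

[L -14]

For the size, runs through clothing sizes XS→XL: XL, XS, S, M → L.
Second value: −4 each step, so 2, -2, -6, -10 → -14.
Combining the parts gives [L -14].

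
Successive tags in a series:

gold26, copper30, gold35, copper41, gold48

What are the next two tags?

copper56 then gold65

Metal: alternates gold ↔ copper; gold, copper, gold, copper, gold → copper → gold.
Second component: differences are 4, 5, 6, … (increasing by 1 each time); 26, 30, 35, 41, 48 → 56 → 65.
So the next two tags are copper56 and gold65.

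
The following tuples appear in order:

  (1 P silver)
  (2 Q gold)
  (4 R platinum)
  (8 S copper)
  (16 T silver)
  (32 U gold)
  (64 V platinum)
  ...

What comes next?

(128 W copper)

First coordinate: ×2 each step; 1, 2, 4, 8, 16, 32, 64 → 128.
For the letter, letters move forward 1 place in the alphabet: P, Q, R, S, T, U, V → W.
For the metal, repeats silver → gold → platinum → copper: silver, gold, platinum, copper, silver, gold, platinum → copper.
So the next tuple is (128 W copper).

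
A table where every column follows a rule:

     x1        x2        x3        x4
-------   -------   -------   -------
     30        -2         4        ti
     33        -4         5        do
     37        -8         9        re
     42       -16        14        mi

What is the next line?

48  -32  23  fa

Column x1 goes 30, 33, 37, 42 → 48 (differences are 3, 4, 5, … (increasing by 1 each time)).
Column x2 — ×2 each step: -2, -4, -8, -16 → -32.
Column x3 — each term is the sum of the two before it: 4, 5, 9, 14 → 23.
Column x4: ti, do, re, mi → fa (runs through the solfège scale do→ti).
So the next line is 48  -32  23  fa.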